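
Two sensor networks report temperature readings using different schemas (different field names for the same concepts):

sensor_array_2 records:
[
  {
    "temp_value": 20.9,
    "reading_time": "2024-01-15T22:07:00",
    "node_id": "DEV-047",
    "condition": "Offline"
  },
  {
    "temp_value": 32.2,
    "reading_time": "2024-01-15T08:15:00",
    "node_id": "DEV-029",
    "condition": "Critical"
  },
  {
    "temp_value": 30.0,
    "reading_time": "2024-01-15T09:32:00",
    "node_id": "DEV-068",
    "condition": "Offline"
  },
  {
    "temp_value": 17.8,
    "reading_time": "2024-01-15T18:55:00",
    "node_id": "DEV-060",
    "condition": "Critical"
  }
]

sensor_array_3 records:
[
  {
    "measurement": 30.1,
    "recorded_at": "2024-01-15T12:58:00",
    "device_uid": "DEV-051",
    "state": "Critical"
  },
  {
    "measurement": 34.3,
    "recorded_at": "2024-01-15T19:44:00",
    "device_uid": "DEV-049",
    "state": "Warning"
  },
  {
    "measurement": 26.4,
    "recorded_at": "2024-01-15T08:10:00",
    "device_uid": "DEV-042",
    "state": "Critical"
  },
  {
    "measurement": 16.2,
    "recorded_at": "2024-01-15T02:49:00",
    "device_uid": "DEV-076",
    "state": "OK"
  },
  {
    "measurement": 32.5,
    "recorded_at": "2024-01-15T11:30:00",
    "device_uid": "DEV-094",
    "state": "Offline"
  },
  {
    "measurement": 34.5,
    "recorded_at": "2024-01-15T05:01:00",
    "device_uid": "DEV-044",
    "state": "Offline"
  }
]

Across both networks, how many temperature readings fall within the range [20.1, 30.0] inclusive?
3

Schema mapping: "temp_value" (sensor_array_2) = "measurement" (sensor_array_3) = temperature

Readings in [20.1, 30.0] from sensor_array_2: 2
Readings in [20.1, 30.0] from sensor_array_3: 1

Total count: 2 + 1 = 3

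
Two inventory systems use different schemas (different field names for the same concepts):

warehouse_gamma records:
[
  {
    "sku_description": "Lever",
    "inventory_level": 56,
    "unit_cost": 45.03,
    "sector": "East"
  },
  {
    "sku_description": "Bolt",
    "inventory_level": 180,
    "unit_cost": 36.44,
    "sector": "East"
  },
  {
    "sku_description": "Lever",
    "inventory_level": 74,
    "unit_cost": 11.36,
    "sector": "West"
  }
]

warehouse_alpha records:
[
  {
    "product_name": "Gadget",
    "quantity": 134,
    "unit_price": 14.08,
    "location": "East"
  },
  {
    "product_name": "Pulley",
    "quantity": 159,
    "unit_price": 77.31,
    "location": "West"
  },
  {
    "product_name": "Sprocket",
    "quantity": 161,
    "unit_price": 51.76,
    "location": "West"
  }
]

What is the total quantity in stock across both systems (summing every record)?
764

To reconcile these schemas, identify the field holding the quantity in stock in each system:
1. In warehouse_gamma it is "inventory_level"
2. In warehouse_alpha it is "quantity"

From warehouse_gamma: 56 + 180 + 74 = 310
From warehouse_alpha: 134 + 159 + 161 = 454

Total: 310 + 454 = 764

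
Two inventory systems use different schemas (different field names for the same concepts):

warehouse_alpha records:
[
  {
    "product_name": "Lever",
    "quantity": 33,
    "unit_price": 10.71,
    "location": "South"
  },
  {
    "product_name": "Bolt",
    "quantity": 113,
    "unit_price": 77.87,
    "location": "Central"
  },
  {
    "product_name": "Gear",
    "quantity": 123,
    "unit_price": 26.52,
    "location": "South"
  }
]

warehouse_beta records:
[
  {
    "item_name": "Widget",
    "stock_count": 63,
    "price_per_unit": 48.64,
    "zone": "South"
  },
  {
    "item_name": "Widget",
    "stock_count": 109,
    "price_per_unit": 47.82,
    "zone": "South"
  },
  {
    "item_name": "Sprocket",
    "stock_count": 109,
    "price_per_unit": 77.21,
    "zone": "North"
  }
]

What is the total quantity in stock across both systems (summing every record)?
550

To reconcile these schemas, identify the field holding the quantity in stock in each system:
1. In warehouse_alpha it is "quantity"
2. In warehouse_beta it is "stock_count"

From warehouse_alpha: 33 + 113 + 123 = 269
From warehouse_beta: 63 + 109 + 109 = 281

Total: 269 + 281 = 550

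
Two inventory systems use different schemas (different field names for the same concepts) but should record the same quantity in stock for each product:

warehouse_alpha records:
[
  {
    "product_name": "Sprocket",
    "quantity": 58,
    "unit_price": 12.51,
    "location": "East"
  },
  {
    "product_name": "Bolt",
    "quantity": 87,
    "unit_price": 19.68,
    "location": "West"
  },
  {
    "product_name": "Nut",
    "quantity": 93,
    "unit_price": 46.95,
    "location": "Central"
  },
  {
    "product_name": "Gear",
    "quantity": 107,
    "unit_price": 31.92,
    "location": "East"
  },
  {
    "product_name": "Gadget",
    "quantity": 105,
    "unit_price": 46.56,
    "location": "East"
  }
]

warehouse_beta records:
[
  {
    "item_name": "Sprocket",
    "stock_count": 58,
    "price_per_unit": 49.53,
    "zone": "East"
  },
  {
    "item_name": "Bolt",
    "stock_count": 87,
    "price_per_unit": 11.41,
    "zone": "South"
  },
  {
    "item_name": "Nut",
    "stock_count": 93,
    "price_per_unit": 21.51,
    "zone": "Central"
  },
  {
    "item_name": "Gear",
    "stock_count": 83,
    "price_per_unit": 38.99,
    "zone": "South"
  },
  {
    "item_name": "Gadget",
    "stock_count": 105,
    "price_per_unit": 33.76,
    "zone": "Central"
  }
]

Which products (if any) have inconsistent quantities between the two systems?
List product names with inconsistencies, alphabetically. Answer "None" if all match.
Gear

Schema mappings:
- "product_name" (warehouse_alpha) = "item_name" (warehouse_beta) = product name
- "quantity" (warehouse_alpha) = "stock_count" (warehouse_beta) = quantity

Comparison:
  Sprocket: 58 vs 58 - MATCH
  Bolt: 87 vs 87 - MATCH
  Nut: 93 vs 93 - MATCH
  Gear: 107 vs 83 - MISMATCH
  Gadget: 105 vs 105 - MATCH

Products with inconsistencies: Gear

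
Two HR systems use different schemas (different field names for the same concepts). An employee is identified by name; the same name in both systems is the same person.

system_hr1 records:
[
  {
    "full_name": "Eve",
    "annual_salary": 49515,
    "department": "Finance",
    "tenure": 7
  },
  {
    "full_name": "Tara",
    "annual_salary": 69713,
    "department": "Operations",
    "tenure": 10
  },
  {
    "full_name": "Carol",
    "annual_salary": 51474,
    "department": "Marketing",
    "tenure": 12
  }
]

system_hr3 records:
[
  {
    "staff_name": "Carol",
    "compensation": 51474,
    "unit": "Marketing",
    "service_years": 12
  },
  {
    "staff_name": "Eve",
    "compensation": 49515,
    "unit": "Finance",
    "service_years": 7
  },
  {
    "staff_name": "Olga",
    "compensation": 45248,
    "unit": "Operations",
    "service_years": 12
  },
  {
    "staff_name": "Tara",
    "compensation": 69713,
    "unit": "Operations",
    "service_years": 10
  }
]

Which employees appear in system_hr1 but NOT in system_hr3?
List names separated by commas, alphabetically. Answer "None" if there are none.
None

Schema mapping: "full_name" (system_hr1) = "staff_name" (system_hr3) = employee name

Names in system_hr1: ['Carol', 'Eve', 'Tara']
Names in system_hr3: ['Carol', 'Eve', 'Olga', 'Tara']

In system_hr1 but not system_hr3: None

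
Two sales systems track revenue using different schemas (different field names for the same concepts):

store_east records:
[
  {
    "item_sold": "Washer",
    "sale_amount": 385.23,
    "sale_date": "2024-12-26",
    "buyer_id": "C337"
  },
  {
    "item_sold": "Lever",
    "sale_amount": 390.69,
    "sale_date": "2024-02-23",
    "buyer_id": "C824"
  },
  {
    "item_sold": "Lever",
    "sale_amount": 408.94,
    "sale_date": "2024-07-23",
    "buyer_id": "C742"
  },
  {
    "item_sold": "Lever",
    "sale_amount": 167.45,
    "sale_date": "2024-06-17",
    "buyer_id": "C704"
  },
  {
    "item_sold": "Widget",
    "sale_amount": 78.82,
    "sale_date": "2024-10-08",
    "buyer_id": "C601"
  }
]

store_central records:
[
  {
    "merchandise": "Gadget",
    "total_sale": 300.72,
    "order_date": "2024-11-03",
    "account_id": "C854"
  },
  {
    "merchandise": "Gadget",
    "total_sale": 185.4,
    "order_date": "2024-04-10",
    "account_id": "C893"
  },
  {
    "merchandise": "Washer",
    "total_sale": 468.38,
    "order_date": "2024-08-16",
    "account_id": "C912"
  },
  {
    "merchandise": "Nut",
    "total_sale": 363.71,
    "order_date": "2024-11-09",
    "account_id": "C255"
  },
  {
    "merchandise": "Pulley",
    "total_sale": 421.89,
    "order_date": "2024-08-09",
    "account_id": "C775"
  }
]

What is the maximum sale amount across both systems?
468.38

Reconcile: "sale_amount" (store_east) = "total_sale" (store_central) = sale amount

Maximum in store_east: 408.94
Maximum in store_central: 468.38

Overall maximum: max(408.94, 468.38) = 468.38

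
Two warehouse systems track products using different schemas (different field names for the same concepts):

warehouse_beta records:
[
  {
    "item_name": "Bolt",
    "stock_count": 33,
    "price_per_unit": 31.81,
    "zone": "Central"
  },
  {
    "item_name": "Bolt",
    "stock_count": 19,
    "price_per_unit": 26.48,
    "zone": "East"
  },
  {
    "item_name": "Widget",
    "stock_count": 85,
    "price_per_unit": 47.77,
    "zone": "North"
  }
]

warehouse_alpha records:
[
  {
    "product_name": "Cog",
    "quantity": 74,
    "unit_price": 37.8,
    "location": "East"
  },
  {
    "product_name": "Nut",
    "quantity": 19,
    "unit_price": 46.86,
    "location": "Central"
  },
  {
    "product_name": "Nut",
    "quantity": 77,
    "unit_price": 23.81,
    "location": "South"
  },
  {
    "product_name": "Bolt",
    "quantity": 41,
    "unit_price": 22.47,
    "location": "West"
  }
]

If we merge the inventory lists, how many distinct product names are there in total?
4

Schema mapping: "item_name" (warehouse_beta) = "product_name" (warehouse_alpha) = product name

Products in warehouse_beta: ['Bolt', 'Widget']
Products in warehouse_alpha: ['Bolt', 'Cog', 'Nut']

Union (unique products): ['Bolt', 'Cog', 'Nut', 'Widget']
Count: 4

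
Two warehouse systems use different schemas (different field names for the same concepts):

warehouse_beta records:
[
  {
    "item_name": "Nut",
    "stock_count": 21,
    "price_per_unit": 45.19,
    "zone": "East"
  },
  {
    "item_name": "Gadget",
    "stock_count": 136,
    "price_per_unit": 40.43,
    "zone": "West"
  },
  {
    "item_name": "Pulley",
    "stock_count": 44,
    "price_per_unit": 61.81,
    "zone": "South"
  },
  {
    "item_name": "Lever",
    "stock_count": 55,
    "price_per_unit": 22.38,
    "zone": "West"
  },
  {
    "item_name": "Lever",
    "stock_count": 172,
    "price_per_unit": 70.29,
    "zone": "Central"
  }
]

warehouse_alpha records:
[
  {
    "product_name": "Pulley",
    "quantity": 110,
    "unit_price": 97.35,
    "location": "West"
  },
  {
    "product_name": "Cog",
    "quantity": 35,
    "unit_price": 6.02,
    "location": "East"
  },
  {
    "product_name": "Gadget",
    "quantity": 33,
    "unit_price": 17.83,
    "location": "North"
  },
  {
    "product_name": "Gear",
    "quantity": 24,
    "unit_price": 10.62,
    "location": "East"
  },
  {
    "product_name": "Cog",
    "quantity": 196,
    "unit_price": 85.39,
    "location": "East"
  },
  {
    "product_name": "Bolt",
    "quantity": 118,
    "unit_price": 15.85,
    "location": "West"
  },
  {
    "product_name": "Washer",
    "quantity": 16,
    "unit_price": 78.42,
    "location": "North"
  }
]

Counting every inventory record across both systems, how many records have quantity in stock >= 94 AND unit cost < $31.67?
1

Schema mappings:
- "stock_count" (warehouse_beta) = "quantity" (warehouse_alpha) = quantity
- "price_per_unit" (warehouse_beta) = "unit_price" (warehouse_alpha) = unit cost

Records meeting both conditions in warehouse_beta: 0
Records meeting both conditions in warehouse_alpha: 1

Total: 0 + 1 = 1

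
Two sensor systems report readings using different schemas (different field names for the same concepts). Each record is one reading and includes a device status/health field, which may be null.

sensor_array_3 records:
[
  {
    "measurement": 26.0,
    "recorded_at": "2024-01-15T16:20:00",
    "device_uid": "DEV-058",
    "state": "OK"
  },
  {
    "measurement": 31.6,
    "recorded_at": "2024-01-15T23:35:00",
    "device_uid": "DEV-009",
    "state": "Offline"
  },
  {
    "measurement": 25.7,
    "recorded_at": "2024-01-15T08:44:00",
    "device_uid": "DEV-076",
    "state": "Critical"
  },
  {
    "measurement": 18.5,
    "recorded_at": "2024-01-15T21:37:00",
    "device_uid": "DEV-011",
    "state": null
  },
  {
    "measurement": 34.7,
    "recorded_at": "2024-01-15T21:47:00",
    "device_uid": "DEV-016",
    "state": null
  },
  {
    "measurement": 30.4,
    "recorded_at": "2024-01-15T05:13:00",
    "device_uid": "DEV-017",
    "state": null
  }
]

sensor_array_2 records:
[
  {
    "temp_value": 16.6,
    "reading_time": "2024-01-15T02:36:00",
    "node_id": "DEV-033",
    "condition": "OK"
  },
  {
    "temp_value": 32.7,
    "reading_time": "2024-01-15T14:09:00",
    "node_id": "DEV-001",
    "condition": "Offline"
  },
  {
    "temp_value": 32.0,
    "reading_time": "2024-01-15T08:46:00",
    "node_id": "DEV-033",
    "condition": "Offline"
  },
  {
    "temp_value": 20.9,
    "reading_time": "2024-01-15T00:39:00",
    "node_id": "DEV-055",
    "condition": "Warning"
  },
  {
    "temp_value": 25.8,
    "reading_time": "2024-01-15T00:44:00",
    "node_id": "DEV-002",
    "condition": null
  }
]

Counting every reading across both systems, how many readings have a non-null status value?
7

Schema mapping: "state" (sensor_array_3) = "condition" (sensor_array_2) = status

Non-null in sensor_array_3: 3
Non-null in sensor_array_2: 4

Total non-null: 3 + 4 = 7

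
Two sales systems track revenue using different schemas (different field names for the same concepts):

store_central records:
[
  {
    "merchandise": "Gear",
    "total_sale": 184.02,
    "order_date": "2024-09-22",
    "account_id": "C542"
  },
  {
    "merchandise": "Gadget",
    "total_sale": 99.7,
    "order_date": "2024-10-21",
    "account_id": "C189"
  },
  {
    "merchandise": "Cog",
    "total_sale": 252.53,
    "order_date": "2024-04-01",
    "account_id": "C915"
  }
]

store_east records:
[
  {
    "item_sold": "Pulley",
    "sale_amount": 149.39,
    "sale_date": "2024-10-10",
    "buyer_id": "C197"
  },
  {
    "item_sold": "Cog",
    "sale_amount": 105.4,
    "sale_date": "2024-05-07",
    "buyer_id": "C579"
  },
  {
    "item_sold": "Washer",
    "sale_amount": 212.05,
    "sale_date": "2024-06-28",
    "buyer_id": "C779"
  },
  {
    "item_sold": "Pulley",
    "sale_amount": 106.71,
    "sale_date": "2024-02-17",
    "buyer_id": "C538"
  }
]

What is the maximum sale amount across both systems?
252.53

Reconcile: "total_sale" (store_central) = "sale_amount" (store_east) = sale amount

Maximum in store_central: 252.53
Maximum in store_east: 212.05

Overall maximum: max(252.53, 212.05) = 252.53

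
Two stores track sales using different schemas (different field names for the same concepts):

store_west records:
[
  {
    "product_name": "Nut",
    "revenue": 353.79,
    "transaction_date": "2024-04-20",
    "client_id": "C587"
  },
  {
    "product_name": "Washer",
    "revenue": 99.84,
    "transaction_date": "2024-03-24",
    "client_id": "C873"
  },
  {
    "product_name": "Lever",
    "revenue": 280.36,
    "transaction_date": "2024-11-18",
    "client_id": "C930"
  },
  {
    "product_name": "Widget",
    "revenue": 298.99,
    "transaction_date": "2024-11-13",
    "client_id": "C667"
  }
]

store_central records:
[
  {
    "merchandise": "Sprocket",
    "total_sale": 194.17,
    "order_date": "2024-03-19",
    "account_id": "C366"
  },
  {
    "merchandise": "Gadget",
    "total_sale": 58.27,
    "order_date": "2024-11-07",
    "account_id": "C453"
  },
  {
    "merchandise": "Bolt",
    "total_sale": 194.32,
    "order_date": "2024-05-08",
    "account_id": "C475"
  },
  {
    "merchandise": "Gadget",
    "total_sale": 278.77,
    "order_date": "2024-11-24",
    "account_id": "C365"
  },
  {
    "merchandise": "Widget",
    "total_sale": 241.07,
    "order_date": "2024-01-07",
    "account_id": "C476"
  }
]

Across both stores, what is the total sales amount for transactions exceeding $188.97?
1841.47

Schema mapping: "revenue" (store_west) = "total_sale" (store_central) = sale amount

Sum of sales > $188.97 in store_west: 933.14
Sum of sales > $188.97 in store_central: 908.33

Total: 933.14 + 908.33 = 1841.47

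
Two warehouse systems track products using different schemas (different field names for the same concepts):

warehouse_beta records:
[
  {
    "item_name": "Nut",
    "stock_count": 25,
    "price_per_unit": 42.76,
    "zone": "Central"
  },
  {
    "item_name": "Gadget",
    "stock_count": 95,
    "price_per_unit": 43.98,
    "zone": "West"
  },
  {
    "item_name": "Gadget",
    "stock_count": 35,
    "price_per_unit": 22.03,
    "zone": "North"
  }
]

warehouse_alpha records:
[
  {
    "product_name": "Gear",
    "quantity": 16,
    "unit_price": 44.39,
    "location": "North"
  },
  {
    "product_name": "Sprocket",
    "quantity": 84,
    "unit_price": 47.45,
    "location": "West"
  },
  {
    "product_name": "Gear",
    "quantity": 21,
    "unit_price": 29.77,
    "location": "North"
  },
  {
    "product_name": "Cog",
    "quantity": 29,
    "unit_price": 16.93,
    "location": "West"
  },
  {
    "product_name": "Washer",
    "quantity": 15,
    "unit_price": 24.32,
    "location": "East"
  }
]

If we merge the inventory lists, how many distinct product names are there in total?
6

Schema mapping: "item_name" (warehouse_beta) = "product_name" (warehouse_alpha) = product name

Products in warehouse_beta: ['Gadget', 'Nut']
Products in warehouse_alpha: ['Cog', 'Gear', 'Sprocket', 'Washer']

Union (unique products): ['Cog', 'Gadget', 'Gear', 'Nut', 'Sprocket', 'Washer']
Count: 6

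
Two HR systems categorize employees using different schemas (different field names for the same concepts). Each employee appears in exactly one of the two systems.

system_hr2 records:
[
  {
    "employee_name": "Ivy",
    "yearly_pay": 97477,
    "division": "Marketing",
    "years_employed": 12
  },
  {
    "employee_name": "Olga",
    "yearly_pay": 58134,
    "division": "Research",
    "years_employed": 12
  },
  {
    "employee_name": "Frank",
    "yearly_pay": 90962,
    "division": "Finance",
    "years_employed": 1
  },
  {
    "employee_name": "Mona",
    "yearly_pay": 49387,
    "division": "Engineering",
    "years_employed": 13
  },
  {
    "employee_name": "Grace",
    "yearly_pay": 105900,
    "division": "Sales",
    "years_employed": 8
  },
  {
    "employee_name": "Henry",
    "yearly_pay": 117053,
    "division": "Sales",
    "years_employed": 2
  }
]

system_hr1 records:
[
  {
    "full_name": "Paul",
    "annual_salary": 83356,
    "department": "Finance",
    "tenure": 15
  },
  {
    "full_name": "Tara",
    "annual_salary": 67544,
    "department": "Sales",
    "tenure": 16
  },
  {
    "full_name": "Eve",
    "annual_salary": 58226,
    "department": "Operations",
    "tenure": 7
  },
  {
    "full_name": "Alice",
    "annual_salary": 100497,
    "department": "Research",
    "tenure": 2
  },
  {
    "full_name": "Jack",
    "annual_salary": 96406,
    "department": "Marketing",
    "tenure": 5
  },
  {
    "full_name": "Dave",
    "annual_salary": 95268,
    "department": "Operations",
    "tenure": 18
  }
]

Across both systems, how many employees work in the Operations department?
2

Schema mapping: "division" (system_hr2) = "department" (system_hr1) = department

Operations employees in system_hr2: 0
Operations employees in system_hr1: 2

Total in Operations: 0 + 2 = 2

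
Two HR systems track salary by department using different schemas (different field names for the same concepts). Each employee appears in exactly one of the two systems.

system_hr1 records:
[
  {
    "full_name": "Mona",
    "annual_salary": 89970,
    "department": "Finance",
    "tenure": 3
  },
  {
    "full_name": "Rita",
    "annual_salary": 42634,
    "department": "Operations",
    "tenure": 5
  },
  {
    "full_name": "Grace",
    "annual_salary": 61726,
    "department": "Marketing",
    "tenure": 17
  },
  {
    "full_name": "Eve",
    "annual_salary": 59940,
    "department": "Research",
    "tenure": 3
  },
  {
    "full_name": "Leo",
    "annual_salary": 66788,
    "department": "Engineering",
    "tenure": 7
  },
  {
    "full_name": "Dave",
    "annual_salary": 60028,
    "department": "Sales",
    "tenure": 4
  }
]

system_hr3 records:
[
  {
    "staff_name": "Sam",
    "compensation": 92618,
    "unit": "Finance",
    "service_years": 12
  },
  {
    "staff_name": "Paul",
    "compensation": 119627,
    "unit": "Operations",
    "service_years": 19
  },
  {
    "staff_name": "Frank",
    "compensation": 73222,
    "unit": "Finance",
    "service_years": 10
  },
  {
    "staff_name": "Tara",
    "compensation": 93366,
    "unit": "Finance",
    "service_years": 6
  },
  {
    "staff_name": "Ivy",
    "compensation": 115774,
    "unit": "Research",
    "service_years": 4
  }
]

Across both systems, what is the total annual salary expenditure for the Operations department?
162261

Schema mappings:
- "department" (system_hr1) = "unit" (system_hr3) = department
- "annual_salary" (system_hr1) = "compensation" (system_hr3) = salary

Operations salaries from system_hr1: 42634
Operations salaries from system_hr3: 119627

Total: 42634 + 119627 = 162261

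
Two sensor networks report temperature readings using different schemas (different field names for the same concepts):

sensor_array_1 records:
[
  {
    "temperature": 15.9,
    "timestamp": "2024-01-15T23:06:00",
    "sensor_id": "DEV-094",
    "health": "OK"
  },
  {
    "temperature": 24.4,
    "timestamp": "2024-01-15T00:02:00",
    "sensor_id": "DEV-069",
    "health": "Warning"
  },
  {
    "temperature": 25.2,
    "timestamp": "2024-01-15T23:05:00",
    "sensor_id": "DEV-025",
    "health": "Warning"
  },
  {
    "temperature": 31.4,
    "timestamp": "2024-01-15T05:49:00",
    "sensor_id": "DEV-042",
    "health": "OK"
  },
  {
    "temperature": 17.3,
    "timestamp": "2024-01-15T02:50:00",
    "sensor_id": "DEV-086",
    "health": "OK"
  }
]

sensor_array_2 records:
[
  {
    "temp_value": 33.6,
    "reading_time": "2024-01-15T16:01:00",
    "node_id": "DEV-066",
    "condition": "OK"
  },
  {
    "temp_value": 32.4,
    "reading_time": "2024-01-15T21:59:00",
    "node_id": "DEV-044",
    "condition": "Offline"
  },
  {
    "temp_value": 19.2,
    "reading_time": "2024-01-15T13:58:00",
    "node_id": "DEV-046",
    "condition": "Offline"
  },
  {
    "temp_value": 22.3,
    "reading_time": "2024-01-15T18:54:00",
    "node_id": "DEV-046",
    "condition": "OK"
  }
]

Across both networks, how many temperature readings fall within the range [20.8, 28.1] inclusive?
3

Schema mapping: "temperature" (sensor_array_1) = "temp_value" (sensor_array_2) = temperature

Readings in [20.8, 28.1] from sensor_array_1: 2
Readings in [20.8, 28.1] from sensor_array_2: 1

Total count: 2 + 1 = 3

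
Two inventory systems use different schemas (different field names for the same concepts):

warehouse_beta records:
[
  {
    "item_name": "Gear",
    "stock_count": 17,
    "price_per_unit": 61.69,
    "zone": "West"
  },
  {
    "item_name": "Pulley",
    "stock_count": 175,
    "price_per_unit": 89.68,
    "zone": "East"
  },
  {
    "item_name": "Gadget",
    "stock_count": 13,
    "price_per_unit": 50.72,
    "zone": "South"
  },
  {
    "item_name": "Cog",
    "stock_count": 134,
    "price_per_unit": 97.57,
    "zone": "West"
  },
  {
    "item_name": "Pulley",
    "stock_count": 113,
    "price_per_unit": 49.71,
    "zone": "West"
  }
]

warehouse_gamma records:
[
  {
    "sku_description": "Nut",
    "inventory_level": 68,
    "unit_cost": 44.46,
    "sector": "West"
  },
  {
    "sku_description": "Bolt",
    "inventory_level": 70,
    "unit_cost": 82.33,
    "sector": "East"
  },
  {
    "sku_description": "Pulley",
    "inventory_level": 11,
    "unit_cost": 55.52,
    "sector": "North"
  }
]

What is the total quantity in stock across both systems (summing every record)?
601

To reconcile these schemas, identify the field holding the quantity in stock in each system:
1. In warehouse_beta it is "stock_count"
2. In warehouse_gamma it is "inventory_level"

From warehouse_beta: 17 + 175 + 13 + 134 + 113 = 452
From warehouse_gamma: 68 + 70 + 11 = 149

Total: 452 + 149 = 601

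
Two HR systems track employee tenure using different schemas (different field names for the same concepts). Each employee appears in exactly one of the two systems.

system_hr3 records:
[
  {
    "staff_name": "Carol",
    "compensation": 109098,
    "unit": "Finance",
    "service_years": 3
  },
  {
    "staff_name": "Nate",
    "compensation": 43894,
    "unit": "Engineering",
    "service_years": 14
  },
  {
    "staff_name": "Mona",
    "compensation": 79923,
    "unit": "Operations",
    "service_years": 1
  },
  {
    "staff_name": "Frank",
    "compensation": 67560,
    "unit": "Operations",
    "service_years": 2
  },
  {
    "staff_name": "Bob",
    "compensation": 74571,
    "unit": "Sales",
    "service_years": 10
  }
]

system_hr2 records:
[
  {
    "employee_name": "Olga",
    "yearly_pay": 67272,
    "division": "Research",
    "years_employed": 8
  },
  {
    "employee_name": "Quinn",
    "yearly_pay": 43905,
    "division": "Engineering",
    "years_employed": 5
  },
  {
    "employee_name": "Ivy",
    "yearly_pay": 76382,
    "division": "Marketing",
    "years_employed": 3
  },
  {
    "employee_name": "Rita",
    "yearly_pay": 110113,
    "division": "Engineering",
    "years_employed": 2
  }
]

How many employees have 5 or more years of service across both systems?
4

Reconcile schemas: "service_years" (system_hr3) = "years_employed" (system_hr2) = years of service

From system_hr3: 2 employees with >= 5 years
From system_hr2: 2 employees with >= 5 years

Total: 2 + 2 = 4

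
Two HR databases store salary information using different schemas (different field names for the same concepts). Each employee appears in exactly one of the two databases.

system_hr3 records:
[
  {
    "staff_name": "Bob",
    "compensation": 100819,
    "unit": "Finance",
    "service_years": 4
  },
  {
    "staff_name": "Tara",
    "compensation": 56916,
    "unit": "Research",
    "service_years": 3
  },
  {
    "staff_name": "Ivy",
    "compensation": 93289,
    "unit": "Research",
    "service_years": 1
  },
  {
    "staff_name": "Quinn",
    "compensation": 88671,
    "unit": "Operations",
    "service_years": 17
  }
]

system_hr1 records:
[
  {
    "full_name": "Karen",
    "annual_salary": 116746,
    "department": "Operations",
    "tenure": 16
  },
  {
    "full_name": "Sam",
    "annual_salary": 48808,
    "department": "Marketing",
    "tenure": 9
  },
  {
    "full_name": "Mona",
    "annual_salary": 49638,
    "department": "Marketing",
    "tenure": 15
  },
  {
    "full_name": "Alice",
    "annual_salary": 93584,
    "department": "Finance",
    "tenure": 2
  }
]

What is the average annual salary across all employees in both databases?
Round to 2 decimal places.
81058.88

Schema mapping: "compensation" (system_hr3) = "annual_salary" (system_hr1) = annual salary

All salaries: [100819, 56916, 93289, 88671, 116746, 48808, 49638, 93584]
Sum: 648471
Count: 8
Average: 648471 / 8 = 81058.88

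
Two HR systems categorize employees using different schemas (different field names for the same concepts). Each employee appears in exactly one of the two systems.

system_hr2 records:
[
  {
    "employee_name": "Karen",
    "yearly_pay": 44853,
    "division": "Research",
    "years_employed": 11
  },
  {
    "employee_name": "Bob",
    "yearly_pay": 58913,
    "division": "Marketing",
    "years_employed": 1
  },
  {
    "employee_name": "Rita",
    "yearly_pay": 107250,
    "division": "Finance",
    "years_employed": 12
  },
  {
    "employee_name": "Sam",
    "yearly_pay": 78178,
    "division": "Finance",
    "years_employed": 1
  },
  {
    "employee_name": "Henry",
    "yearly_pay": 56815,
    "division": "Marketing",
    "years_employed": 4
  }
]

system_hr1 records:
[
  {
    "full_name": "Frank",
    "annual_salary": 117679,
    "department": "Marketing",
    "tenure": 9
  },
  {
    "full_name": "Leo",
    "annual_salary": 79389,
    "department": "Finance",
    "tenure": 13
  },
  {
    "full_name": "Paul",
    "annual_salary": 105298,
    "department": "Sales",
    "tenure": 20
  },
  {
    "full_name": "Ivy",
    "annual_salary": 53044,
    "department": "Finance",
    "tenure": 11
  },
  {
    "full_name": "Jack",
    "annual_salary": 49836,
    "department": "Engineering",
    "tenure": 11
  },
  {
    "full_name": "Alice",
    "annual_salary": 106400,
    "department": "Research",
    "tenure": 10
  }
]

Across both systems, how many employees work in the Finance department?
4

Schema mapping: "division" (system_hr2) = "department" (system_hr1) = department

Finance employees in system_hr2: 2
Finance employees in system_hr1: 2

Total in Finance: 2 + 2 = 4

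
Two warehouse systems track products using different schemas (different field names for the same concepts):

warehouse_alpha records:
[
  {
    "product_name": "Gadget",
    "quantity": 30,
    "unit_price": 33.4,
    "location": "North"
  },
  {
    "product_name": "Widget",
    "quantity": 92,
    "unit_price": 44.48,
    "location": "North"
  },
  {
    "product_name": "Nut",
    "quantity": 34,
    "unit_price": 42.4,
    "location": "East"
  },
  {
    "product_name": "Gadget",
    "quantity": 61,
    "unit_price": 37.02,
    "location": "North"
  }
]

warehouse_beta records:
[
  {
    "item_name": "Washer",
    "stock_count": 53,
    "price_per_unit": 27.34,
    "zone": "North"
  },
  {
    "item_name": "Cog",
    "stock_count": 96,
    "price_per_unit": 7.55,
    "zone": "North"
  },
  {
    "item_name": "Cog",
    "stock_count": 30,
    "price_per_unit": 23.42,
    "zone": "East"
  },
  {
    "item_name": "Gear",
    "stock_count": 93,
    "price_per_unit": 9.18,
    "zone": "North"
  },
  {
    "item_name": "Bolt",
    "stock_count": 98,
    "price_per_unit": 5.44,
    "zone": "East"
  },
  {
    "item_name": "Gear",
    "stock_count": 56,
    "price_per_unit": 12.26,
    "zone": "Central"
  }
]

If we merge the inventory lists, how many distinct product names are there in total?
7

Schema mapping: "product_name" (warehouse_alpha) = "item_name" (warehouse_beta) = product name

Products in warehouse_alpha: ['Gadget', 'Nut', 'Widget']
Products in warehouse_beta: ['Bolt', 'Cog', 'Gear', 'Washer']

Union (unique products): ['Bolt', 'Cog', 'Gadget', 'Gear', 'Nut', 'Washer', 'Widget']
Count: 7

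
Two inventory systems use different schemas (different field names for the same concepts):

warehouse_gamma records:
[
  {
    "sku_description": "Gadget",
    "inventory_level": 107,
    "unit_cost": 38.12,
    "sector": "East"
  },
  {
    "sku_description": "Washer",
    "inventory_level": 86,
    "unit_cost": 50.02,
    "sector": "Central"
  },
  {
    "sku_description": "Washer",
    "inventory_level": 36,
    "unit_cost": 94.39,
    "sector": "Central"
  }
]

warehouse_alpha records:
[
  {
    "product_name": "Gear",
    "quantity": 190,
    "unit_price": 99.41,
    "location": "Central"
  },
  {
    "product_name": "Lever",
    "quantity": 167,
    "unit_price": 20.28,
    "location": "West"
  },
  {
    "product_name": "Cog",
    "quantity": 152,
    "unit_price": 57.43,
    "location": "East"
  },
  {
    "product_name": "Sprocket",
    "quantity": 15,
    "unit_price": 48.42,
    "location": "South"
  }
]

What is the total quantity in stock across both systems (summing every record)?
753

To reconcile these schemas, identify the field holding the quantity in stock in each system:
1. In warehouse_gamma it is "inventory_level"
2. In warehouse_alpha it is "quantity"

From warehouse_gamma: 107 + 86 + 36 = 229
From warehouse_alpha: 190 + 167 + 152 + 15 = 524

Total: 229 + 524 = 753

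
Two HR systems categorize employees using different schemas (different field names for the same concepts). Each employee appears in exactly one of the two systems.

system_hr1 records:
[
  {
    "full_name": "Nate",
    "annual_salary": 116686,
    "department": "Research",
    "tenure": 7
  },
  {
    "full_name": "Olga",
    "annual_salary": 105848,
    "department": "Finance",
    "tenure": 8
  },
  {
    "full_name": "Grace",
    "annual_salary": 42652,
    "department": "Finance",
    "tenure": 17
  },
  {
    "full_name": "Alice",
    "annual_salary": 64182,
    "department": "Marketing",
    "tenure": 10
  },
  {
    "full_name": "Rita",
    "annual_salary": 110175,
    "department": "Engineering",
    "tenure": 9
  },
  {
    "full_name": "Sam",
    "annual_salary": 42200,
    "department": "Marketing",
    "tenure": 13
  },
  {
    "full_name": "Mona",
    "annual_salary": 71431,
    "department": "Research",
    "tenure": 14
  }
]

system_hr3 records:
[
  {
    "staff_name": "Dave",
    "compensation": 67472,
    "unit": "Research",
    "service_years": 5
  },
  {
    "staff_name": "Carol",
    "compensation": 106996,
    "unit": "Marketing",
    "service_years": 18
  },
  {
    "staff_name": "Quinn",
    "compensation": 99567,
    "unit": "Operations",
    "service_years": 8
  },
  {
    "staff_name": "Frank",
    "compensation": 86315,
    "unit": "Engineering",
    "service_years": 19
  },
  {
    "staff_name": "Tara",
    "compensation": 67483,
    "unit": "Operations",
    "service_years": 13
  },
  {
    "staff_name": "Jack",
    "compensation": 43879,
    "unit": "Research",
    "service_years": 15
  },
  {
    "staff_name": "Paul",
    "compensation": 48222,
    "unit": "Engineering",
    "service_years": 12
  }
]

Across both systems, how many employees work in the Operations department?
2

Schema mapping: "department" (system_hr1) = "unit" (system_hr3) = department

Operations employees in system_hr1: 0
Operations employees in system_hr3: 2

Total in Operations: 0 + 2 = 2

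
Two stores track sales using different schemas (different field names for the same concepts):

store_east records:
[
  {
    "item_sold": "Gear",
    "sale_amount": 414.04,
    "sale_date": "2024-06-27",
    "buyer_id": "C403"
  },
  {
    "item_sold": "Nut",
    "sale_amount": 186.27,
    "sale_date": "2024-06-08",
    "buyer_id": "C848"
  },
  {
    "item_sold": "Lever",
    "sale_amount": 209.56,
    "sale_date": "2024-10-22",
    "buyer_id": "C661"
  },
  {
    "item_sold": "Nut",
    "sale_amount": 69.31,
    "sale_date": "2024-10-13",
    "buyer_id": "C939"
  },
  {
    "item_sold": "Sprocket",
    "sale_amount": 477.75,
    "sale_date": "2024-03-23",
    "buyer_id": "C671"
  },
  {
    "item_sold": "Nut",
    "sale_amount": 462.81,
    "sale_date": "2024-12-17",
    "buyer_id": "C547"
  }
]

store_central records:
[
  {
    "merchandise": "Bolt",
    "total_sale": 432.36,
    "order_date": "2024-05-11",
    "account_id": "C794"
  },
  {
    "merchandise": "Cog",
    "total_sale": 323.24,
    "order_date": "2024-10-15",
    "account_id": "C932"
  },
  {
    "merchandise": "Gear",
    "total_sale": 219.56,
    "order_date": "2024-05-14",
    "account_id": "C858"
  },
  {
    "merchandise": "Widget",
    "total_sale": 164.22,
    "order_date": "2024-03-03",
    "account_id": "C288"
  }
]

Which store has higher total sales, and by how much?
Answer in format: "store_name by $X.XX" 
store_east by $680.36

Schema mapping: "sale_amount" (store_east) = "total_sale" (store_central) = sale amount

Total for store_east: 1819.74
Total for store_central: 1139.38

Difference: |1819.74 - 1139.38| = 680.36
store_east has higher sales by $680.36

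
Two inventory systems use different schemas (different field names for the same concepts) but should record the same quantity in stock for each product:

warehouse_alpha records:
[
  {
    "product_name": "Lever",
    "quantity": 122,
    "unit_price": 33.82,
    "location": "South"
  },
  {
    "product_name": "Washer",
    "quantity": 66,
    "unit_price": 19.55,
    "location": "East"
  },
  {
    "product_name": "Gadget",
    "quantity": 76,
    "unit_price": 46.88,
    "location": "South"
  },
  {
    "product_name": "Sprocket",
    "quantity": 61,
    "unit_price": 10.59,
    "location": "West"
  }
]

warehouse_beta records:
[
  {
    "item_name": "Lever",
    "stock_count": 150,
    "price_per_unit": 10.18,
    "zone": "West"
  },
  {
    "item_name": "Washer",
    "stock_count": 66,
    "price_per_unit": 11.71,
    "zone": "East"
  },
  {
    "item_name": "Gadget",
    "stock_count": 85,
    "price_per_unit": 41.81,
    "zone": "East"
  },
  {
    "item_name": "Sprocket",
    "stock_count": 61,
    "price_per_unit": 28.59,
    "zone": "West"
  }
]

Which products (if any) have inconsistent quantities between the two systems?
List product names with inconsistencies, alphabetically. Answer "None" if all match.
Gadget, Lever

Schema mappings:
- "product_name" (warehouse_alpha) = "item_name" (warehouse_beta) = product name
- "quantity" (warehouse_alpha) = "stock_count" (warehouse_beta) = quantity

Comparison:
  Lever: 122 vs 150 - MISMATCH
  Washer: 66 vs 66 - MATCH
  Gadget: 76 vs 85 - MISMATCH
  Sprocket: 61 vs 61 - MATCH

Products with inconsistencies: Gadget, Lever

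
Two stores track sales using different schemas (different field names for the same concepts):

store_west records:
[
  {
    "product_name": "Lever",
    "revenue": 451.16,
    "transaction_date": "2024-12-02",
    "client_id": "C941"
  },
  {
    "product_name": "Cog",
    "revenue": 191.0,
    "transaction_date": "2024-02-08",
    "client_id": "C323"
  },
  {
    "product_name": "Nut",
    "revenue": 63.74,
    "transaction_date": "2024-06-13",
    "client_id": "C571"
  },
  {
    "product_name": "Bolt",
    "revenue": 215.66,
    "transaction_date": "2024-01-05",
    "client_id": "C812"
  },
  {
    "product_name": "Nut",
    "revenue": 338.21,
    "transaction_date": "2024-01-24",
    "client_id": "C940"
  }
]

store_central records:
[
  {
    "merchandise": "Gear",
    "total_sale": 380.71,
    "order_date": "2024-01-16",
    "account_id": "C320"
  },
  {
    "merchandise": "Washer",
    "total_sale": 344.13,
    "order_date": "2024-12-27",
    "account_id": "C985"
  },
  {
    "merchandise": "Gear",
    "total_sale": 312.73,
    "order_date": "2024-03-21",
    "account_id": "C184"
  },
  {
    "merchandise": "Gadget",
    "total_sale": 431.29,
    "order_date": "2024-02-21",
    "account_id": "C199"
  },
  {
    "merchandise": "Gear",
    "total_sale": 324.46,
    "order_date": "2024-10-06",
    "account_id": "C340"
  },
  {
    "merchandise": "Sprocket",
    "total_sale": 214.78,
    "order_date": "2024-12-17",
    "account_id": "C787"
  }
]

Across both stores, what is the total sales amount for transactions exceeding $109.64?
3204.13

Schema mapping: "revenue" (store_west) = "total_sale" (store_central) = sale amount

Sum of sales > $109.64 in store_west: 1196.03
Sum of sales > $109.64 in store_central: 2008.1

Total: 1196.03 + 2008.1 = 3204.13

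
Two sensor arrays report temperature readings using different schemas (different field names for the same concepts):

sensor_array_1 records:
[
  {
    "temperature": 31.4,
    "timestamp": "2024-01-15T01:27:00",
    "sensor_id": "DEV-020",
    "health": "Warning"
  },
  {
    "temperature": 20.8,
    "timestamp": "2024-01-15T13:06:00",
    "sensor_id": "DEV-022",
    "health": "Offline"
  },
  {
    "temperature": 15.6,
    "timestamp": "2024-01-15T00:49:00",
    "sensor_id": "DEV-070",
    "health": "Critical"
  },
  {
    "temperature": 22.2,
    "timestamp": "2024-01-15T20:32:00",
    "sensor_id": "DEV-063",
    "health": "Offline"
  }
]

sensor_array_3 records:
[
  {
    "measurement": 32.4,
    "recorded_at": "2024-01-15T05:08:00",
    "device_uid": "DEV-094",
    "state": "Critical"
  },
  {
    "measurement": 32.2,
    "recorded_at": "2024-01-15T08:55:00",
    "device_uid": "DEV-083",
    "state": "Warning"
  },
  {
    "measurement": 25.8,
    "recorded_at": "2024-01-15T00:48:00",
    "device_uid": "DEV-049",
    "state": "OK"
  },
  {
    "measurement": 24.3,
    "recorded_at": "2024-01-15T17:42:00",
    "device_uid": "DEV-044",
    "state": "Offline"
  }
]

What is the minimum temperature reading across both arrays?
15.6

Schema mapping: "temperature" (sensor_array_1) = "measurement" (sensor_array_3) = temperature reading

Minimum in sensor_array_1: 15.6
Minimum in sensor_array_3: 24.3

Overall minimum: min(15.6, 24.3) = 15.6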